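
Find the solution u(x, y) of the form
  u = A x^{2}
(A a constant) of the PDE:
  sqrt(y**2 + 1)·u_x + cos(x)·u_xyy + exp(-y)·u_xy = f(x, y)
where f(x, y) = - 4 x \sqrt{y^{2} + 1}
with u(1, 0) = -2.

Substitute the ansatz u = A x^{2} into the left-hand side.
Derivatives of the ansatz:
  u_x = 2 A x
  u_xyy = 0
  u_xy = 0
Term by term:
  sqrt(y**2 + 1)·u_x = 2 A x \sqrt{y^{2} + 1}
  cos(x)·u_xyy = 0
  exp(-y)·u_xy = 0
So the left-hand side equals
  2 A x \sqrt{y^{2} + 1}
This must equal f(x, y) = - 4 x \sqrt{y^{2} + 1} identically.
Matching coefficients of the independent functions:
  [x \sqrt{y^{2} + 1}]:  2 A = -4
Solving: A = -2.
Check against the point condition:
  u(1, 0) = -2  ⟹  A = -2  ✓
Hence u(x, y) = - 2 x^{2}.

Answer: u(x, y) = - 2 x^{2}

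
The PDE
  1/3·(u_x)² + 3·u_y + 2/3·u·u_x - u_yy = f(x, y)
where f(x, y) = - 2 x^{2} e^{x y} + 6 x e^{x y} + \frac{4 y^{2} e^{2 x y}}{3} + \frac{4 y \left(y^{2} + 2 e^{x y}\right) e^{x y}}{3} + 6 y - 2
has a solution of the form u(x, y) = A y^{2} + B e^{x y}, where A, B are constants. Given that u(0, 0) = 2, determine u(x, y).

Substitute the ansatz u = A y^{2} + B e^{x y} into the left-hand side.
Derivatives of the ansatz:
  u_x = B y e^{x y}
  u_y = 2 A y + B x e^{x y}
  u_yy = 2 A + B x^{2} e^{x y}
Term by term:
  1/3·(u_x)² = \frac{B^{2} y^{2} e^{2 x y}}{3}
  3·u_y = 6 A y + 3 B x e^{x y}
  2/3·u·u_x = \frac{2 A B y^{3} e^{x y}}{3} + \frac{2 B^{2} y e^{2 x y}}{3}
  -u_yy = - 2 A - B x^{2} e^{x y}
So the left-hand side equals
  \frac{2 A B y^{3} e^{x y}}{3} + 6 A y - 2 A + \frac{B^{2} y^{2} e^{2 x y}}{3} + \frac{2 B^{2} y e^{2 x y}}{3} - B x^{2} e^{x y} + 3 B x e^{x y}
This must equal f(x, y) identically; expanded, f = - 2 x^{2} e^{x y} + 6 x e^{x y} + \frac{4 y^{3} e^{x y}}{3} + \frac{4 y^{2} e^{2 x y}}{3} + \frac{8 y e^{2 x y}}{3} + 6 y - 2.
Matching coefficients of the independent functions:
  [constant term]:  - 2 A = -2
  [y]:  6 A = 6
  [x e^{x y}]:  3 B = 6
  [x^{2} e^{x y}]:  - B = -2
  [y e^{2 x y}]:  \frac{2 B^{2}}{3} = \frac{8}{3}
  [y^{2} e^{2 x y}]:  \frac{B^{2}}{3} = \frac{4}{3}
  [y^{3} e^{x y}]:  \frac{2 A B}{3} = \frac{4}{3}
Solving: A = 1, B = 2.
Check against the point condition:
  u(0, 0) = 2  ⟹  B = 2  ✓
Hence u(x, y) = y^{2} + 2 e^{x y}.

Answer: u(x, y) = y^{2} + 2 e^{x y}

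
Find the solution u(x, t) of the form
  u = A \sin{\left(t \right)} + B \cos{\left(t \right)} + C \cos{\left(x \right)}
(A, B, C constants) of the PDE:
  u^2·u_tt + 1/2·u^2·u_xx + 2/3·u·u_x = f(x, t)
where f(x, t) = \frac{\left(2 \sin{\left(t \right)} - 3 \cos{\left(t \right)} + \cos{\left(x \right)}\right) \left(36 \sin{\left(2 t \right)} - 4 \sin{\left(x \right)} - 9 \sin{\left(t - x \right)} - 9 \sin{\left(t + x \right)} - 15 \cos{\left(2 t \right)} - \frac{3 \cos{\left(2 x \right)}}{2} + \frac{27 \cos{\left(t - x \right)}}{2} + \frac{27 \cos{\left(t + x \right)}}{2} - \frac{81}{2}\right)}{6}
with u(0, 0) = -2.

Answer: u(x, t) = 2 \sin{\left(t \right)} - 3 \cos{\left(t \right)} + \cos{\left(x \right)}

Derivation:
Substitute the ansatz u = A \sin{\left(t \right)} + B \cos{\left(t \right)} + C \cos{\left(x \right)} into the left-hand side.
Derivatives of the ansatz:
  u_tt = - A \sin{\left(t \right)} - B \cos{\left(t \right)}
  u_xx = - C \cos{\left(x \right)}
  u_x = - C \sin{\left(x \right)}
Term by term:
  u^2·u_tt = - A^{3} \sin^{3}{\left(t \right)} - 3 A^{2} B \sin^{2}{\left(t \right)} \cos{\left(t \right)} - 2 A^{2} C \sin^{2}{\left(t \right)} \cos{\left(x \right)} - 3 A B^{2} \sin{\left(t \right)} \cos^{2}{\left(t \right)} - 4 A B C \sin{\left(t \right)} \cos{\left(t \right)} \cos{\left(x \right)} - A C^{2} \sin{\left(t \right)} \cos^{2}{\left(x \right)} - B^{3} \cos^{3}{\left(t \right)} - 2 B^{2} C \cos^{2}{\left(t \right)} \cos{\left(x \right)} - B C^{2} \cos{\left(t \right)} \cos^{2}{\left(x \right)}
  1/2·u^2·u_xx = - \frac{A^{2} C \sin^{2}{\left(t \right)} \cos{\left(x \right)}}{2} - A B C \sin{\left(t \right)} \cos{\left(t \right)} \cos{\left(x \right)} - A C^{2} \sin{\left(t \right)} \cos^{2}{\left(x \right)} - \frac{B^{2} C \cos^{2}{\left(t \right)} \cos{\left(x \right)}}{2} - B C^{2} \cos{\left(t \right)} \cos^{2}{\left(x \right)} - \frac{C^{3} \cos^{3}{\left(x \right)}}{2}
  2/3·u·u_x = - \frac{2 A C \sin{\left(t \right)} \sin{\left(x \right)}}{3} - \frac{2 B C \sin{\left(x \right)} \cos{\left(t \right)}}{3} - \frac{2 C^{2} \sin{\left(x \right)} \cos{\left(x \right)}}{3}
So the left-hand side equals
  - A^{3} \sin^{3}{\left(t \right)} - 3 A^{2} B \sin^{2}{\left(t \right)} \cos{\left(t \right)} - \frac{5 A^{2} C \sin^{2}{\left(t \right)} \cos{\left(x \right)}}{2} - 3 A B^{2} \sin{\left(t \right)} \cos^{2}{\left(t \right)} - 5 A B C \sin{\left(t \right)} \cos{\left(t \right)} \cos{\left(x \right)} - 2 A C^{2} \sin{\left(t \right)} \cos^{2}{\left(x \right)} - \frac{2 A C \sin{\left(t \right)} \sin{\left(x \right)}}{3} - B^{3} \cos^{3}{\left(t \right)} - \frac{5 B^{2} C \cos^{2}{\left(t \right)} \cos{\left(x \right)}}{2} - 2 B C^{2} \cos{\left(t \right)} \cos^{2}{\left(x \right)} - \frac{2 B C \sin{\left(x \right)} \cos{\left(t \right)}}{3} - \frac{C^{3} \cos^{3}{\left(x \right)}}{2} - \frac{2 C^{2} \sin{\left(x \right)} \cos{\left(x \right)}}{3}
This must equal f(x, t) identically; expanded, f = - 8 \sin^{3}{\left(t \right)} + 36 \sin^{2}{\left(t \right)} \cos{\left(t \right)} - 10 \sin^{2}{\left(t \right)} \cos{\left(x \right)} - \frac{4 \sin{\left(t \right)} \sin{\left(x \right)}}{3} - 54 \sin{\left(t \right)} \cos^{2}{\left(t \right)} + 30 \sin{\left(t \right)} \cos{\left(t \right)} \cos{\left(x \right)} - 4 \sin{\left(t \right)} \cos^{2}{\left(x \right)} + 2 \sin{\left(x \right)} \cos{\left(t \right)} - \frac{2 \sin{\left(x \right)} \cos{\left(x \right)}}{3} + 27 \cos^{3}{\left(t \right)} - \frac{45 \cos^{2}{\left(t \right)} \cos{\left(x \right)}}{2} + 6 \cos{\left(t \right)} \cos^{2}{\left(x \right)} - \frac{\cos^{3}{\left(x \right)}}{2}.
Matching coefficients of the independent functions:
  [\sin{\left(t \right)} \sin{\left(x \right)}]:  - \frac{2 A C}{3} = - \frac{4}{3}
  [\sin{\left(t \right)} \cos^{2}{\left(t \right)}]:  - 3 A B^{2} = -54
  [\sin{\left(t \right)} \cos^{2}{\left(x \right)}]:  - 2 A C^{2} = -4
  [\sin^{2}{\left(t \right)} \cos{\left(t \right)}]:  - 3 A^{2} B = 36
  [\sin^{2}{\left(t \right)} \cos{\left(x \right)}]:  - \frac{5 A^{2} C}{2} = -10
  [\sin{\left(x \right)} \cos{\left(t \right)}]:  - \frac{2 B C}{3} = 2
  [\sin{\left(x \right)} \cos{\left(x \right)}]:  - \frac{2 C^{2}}{3} = - \frac{2}{3}
  [\cos{\left(t \right)} \cos^{2}{\left(x \right)}]:  - 2 B C^{2} = 6
  [\cos^{2}{\left(t \right)} \cos{\left(x \right)}]:  - \frac{5 B^{2} C}{2} = - \frac{45}{2}
  [\sin{\left(t \right)} \cos{\left(t \right)} \cos{\left(x \right)}]:  - 5 A B C = 30
  [\sin^{3}{\left(t \right)}]:  - A^{3} = -8
  [\cos^{3}{\left(t \right)}]:  - B^{3} = 27
  [\cos^{3}{\left(x \right)}]:  - \frac{C^{3}}{2} = - \frac{1}{2}
Solving: A = 2, B = -3, C = 1.
Check against the point condition:
  u(0, 0) = -2  ⟹  B + C = -2  ✓
Hence u(x, t) = 2 \sin{\left(t \right)} - 3 \cos{\left(t \right)} + \cos{\left(x \right)}.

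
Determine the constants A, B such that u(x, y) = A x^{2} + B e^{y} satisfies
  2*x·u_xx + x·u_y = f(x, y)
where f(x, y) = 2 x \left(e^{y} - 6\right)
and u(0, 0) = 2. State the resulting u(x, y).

Substitute the ansatz u = A x^{2} + B e^{y} into the left-hand side.
Derivatives of the ansatz:
  u_xx = 2 A
  u_y = B e^{y}
Term by term:
  2*x·u_xx = 4 A x
  x·u_y = B x e^{y}
So the left-hand side equals
  4 A x + B x e^{y}
This must equal f(x, y) identically; expanded, f = 2 x e^{y} - 12 x.
Matching coefficients of the independent functions:
  [x]:  4 A = -12
  [x e^{y}]:  B = 2
Solving: A = -3, B = 2.
Check against the point condition:
  u(0, 0) = 2  ⟹  B = 2  ✓
Hence u(x, y) = - 3 x^{2} + 2 e^{y}.

Answer: u(x, y) = - 3 x^{2} + 2 e^{y}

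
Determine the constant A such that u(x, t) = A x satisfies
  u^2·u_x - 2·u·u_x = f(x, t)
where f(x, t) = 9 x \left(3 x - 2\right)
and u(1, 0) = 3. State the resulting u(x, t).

Answer: u(x, t) = 3 x

Derivation:
Substitute the ansatz u = A x into the left-hand side.
Derivatives of the ansatz:
  u_x = A
Term by term:
  u^2·u_x = A^{3} x^{2}
  -2·u·u_x = - 2 A^{2} x
So the left-hand side equals
  A^{3} x^{2} - 2 A^{2} x
This must equal f(x, t) identically; expanded, f = 27 x^{2} - 18 x.
Matching coefficients of the independent functions:
  [x]:  - 2 A^{2} = -18
  [x^{2}]:  A^{3} = 27
Solving: A = 3.
Check against the point condition:
  u(1, 0) = 3  ⟹  A = 3  ✓
Hence u(x, t) = 3 x.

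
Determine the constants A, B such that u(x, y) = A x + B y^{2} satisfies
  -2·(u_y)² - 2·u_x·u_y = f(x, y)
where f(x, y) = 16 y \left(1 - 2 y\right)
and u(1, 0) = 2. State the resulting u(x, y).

Substitute the ansatz u = A x + B y^{2} into the left-hand side.
Derivatives of the ansatz:
  u_y = 2 B y
  u_x = A
Term by term:
  -2·(u_y)² = - 8 B^{2} y^{2}
  -2·u_x·u_y = - 4 A B y
So the left-hand side equals
  - 4 A B y - 8 B^{2} y^{2}
This must equal f(x, y) identically; expanded, f = - 32 y^{2} + 16 y.
Matching coefficients of the independent functions:
  [y]:  - 4 A B = 16
  [y^{2}]:  - 8 B^{2} = -32
These equations allow (A, B) = (-2, 2) or (2, -2).
Impose the point condition(s):
  u(1, 0) = 2  ⟹  A = 2
Only A = 2, B = -2 satisfies everything.
Hence u(x, y) = 2 x - 2 y^{2}.

Answer: u(x, y) = 2 x - 2 y^{2}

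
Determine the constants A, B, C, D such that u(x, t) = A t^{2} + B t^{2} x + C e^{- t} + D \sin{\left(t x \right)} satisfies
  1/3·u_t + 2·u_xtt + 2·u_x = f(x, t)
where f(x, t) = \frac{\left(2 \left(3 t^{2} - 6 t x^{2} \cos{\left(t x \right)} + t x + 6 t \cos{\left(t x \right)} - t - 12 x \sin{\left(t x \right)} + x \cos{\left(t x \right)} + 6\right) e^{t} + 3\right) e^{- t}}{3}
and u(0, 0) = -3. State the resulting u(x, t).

Substitute the ansatz u = A t^{2} + B t^{2} x + C e^{- t} + D \sin{\left(t x \right)} into the left-hand side.
Derivatives of the ansatz:
  u_t = 2 A t + 2 B t x - C e^{- t} + D x \cos{\left(t x \right)}
  u_xtt = 2 B - D t x^{2} \cos{\left(t x \right)} - 2 D x \sin{\left(t x \right)}
  u_x = B t^{2} + D t \cos{\left(t x \right)}
Term by term:
  1/3·u_t = \frac{2 A t}{3} + \frac{2 B t x}{3} - \frac{C e^{- t}}{3} + \frac{D x \cos{\left(t x \right)}}{3}
  2·u_xtt = 4 B - 2 D t x^{2} \cos{\left(t x \right)} - 4 D x \sin{\left(t x \right)}
  2·u_x = 2 B t^{2} + 2 D t \cos{\left(t x \right)}
So the left-hand side equals
  \frac{2 A t}{3} + 2 B t^{2} + \frac{2 B t x}{3} + 4 B - \frac{C e^{- t}}{3} - 2 D t x^{2} \cos{\left(t x \right)} + 2 D t \cos{\left(t x \right)} - 4 D x \sin{\left(t x \right)} + \frac{D x \cos{\left(t x \right)}}{3}
This must equal f(x, t) identically; expanded, f = 2 t^{2} - 4 t x^{2} \cos{\left(t x \right)} + \frac{2 t x}{3} + 4 t \cos{\left(t x \right)} - \frac{2 t}{3} - 8 x \sin{\left(t x \right)} + \frac{2 x \cos{\left(t x \right)}}{3} + 4 + e^{- t}.
Matching coefficients of the independent functions:
  [constant term]:  4 B = 4
  [t]:  \frac{2 A}{3} = - \frac{2}{3}
  [t^{2}]:  2 B = 2
  [t x]:  \frac{2 B}{3} = \frac{2}{3}
  [t \cos{\left(t x \right)}]:  2 D = 4
  [x \sin{\left(t x \right)}]:  - 4 D = -8
  [x \cos{\left(t x \right)}]:  \frac{D}{3} = \frac{2}{3}
  [t x^{2} \cos{\left(t x \right)}]:  - 2 D = -4
  [e^{- t}]:  - \frac{C}{3} = 1
Solving: A = -1, B = 1, C = -3, D = 2.
Check against the point condition:
  u(0, 0) = -3  ⟹  C = -3  ✓
Hence u(x, t) = t^{2} x - t^{2} + 2 \sin{\left(t x \right)} - 3 e^{- t}.

Answer: u(x, t) = t^{2} x - t^{2} + 2 \sin{\left(t x \right)} - 3 e^{- t}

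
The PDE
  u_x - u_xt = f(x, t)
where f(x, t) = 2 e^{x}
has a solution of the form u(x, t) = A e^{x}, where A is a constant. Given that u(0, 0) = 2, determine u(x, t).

Answer: u(x, t) = 2 e^{x}

Derivation:
Substitute the ansatz u = A e^{x} into the left-hand side.
Derivatives of the ansatz:
  u_x = A e^{x}
  u_xt = 0
Term by term:
  u_x = A e^{x}
  -u_xt = 0
So the left-hand side equals
  A e^{x}
This must equal f(x, t) = 2 e^{x} identically.
Matching coefficients of the independent functions:
  [e^{x}]:  A = 2
Solving: A = 2.
Check against the point condition:
  u(0, 0) = 2  ⟹  A = 2  ✓
Hence u(x, t) = 2 e^{x}.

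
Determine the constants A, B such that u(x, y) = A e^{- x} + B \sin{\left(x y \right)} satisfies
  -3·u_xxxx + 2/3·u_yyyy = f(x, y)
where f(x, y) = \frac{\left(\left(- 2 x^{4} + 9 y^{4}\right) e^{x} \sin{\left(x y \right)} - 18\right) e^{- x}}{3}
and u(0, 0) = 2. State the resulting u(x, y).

Substitute the ansatz u = A e^{- x} + B \sin{\left(x y \right)} into the left-hand side.
Derivatives of the ansatz:
  u_xxxx = A e^{- x} + B y^{4} \sin{\left(x y \right)}
  u_yyyy = B x^{4} \sin{\left(x y \right)}
Term by term:
  -3·u_xxxx = - 3 A e^{- x} - 3 B y^{4} \sin{\left(x y \right)}
  2/3·u_yyyy = \frac{2 B x^{4} \sin{\left(x y \right)}}{3}
So the left-hand side equals
  - 3 A e^{- x} + \frac{2 B x^{4} \sin{\left(x y \right)}}{3} - 3 B y^{4} \sin{\left(x y \right)}
This must equal f(x, y) identically; expanded, f = - \frac{2 x^{4} \sin{\left(x y \right)}}{3} + 3 y^{4} \sin{\left(x y \right)} - 6 e^{- x}.
Matching coefficients of the independent functions:
  [x^{4} \sin{\left(x y \right)}]:  \frac{2 B}{3} = - \frac{2}{3}
  [y^{4} \sin{\left(x y \right)}]:  - 3 B = 3
  [e^{- x}]:  - 3 A = -6
Solving: A = 2, B = -1.
Check against the point condition:
  u(0, 0) = 2  ⟹  A = 2  ✓
Hence u(x, y) = - \sin{\left(x y \right)} + 2 e^{- x}.

Answer: u(x, y) = - \sin{\left(x y \right)} + 2 e^{- x}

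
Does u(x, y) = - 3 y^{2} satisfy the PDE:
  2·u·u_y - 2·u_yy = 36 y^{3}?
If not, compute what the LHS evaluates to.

Evaluate each term of the left-hand side for u = - 3 y^{2}.
Derivatives:
  u_y = - 6 y
  u_yy = -6
Terms:
  2·u·u_y = 36 y^{3}
  -2·u_yy = 12
Sum: LHS = 36 y^{3} + 12
Given right-hand side: 36 y^{3}. Difference LHS − RHS = 12 ≠ 0, so u is not a solution.

Answer: No, the LHS evaluates to 36 y^{3} + 12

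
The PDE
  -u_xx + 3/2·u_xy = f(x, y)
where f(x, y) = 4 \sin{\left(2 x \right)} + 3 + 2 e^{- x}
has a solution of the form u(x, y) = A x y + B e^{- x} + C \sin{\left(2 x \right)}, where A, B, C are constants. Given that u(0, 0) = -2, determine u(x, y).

Substitute the ansatz u = A x y + B e^{- x} + C \sin{\left(2 x \right)} into the left-hand side.
Derivatives of the ansatz:
  u_xx = B e^{- x} - 4 C \sin{\left(2 x \right)}
  u_xy = A
Term by term:
  -u_xx = - B e^{- x} + 4 C \sin{\left(2 x \right)}
  3/2·u_xy = \frac{3 A}{2}
So the left-hand side equals
  \frac{3 A}{2} - B e^{- x} + 4 C \sin{\left(2 x \right)}
This must equal f(x, y) = 4 \sin{\left(2 x \right)} + 3 + 2 e^{- x} identically.
Matching coefficients of the independent functions:
  [constant term]:  \frac{3 A}{2} = 3
  [e^{- x}]:  - B = 2
  [\sin{\left(2 x \right)}]:  4 C = 4
Solving: A = 2, B = -2, C = 1.
Check against the point condition:
  u(0, 0) = -2  ⟹  B = -2  ✓
Hence u(x, y) = 2 x y + \sin{\left(2 x \right)} - 2 e^{- x}.

Answer: u(x, y) = 2 x y + \sin{\left(2 x \right)} - 2 e^{- x}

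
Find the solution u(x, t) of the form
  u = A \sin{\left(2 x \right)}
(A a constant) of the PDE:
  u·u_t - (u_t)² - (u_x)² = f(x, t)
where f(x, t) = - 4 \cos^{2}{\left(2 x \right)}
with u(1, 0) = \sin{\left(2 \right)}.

Substitute the ansatz u = A \sin{\left(2 x \right)} into the left-hand side.
Derivatives of the ansatz:
  u_t = 0
  u_x = 2 A \cos{\left(2 x \right)}
Term by term:
  u·u_t = 0
  -(u_t)² = 0
  -(u_x)² = - 4 A^{2} \cos^{2}{\left(2 x \right)}
So the left-hand side equals
  - 4 A^{2} \cos^{2}{\left(2 x \right)}
This must equal f(x, t) = - 4 \cos^{2}{\left(2 x \right)} identically.
Matching coefficients of the independent functions:
  [\cos^{2}{\left(2 x \right)}]:  - 4 A^{2} = -4
These equations allow (A) = (-1) or (1).
Impose the point condition(s):
  u(1, 0) = \sin{\left(2 \right)}  ⟹  A \sin{\left(2 \right)} = \sin{\left(2 \right)}
Only A = 1 satisfies everything.
Hence u(x, t) = \sin{\left(2 x \right)}.

Answer: u(x, t) = \sin{\left(2 x \right)}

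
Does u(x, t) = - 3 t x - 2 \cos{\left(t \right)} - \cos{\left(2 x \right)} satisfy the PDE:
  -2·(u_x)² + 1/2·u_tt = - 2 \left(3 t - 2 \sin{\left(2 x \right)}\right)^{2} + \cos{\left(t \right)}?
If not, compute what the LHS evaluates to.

Answer: Yes

Derivation:
Evaluate each term of the left-hand side for u = - 3 t x - 2 \cos{\left(t \right)} - \cos{\left(2 x \right)}.
Derivatives:
  u_x = - 3 t + 2 \sin{\left(2 x \right)}
  u_tt = 2 \cos{\left(t \right)}
Terms:
  -2·(u_x)² = - 2 \left(3 t - 2 \sin{\left(2 x \right)}\right)^{2}
  1/2·u_tt = \cos{\left(t \right)}
Sum: LHS = - 2 \left(3 t - 2 \sin{\left(2 x \right)}\right)^{2} + \cos{\left(t \right)}
This is exactly the given right-hand side, so u is a solution.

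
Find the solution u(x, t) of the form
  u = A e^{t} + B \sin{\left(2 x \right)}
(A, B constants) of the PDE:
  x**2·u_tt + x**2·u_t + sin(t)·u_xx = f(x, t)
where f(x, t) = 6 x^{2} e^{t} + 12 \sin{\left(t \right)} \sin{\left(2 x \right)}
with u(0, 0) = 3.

Substitute the ansatz u = A e^{t} + B \sin{\left(2 x \right)} into the left-hand side.
Derivatives of the ansatz:
  u_tt = A e^{t}
  u_t = A e^{t}
  u_xx = - 4 B \sin{\left(2 x \right)}
Term by term:
  x**2·u_tt = A x^{2} e^{t}
  x**2·u_t = A x^{2} e^{t}
  sin(t)·u_xx = - 4 B \sin{\left(t \right)} \sin{\left(2 x \right)}
So the left-hand side equals
  2 A x^{2} e^{t} - 4 B \sin{\left(t \right)} \sin{\left(2 x \right)}
This must equal f(x, t) = 6 x^{2} e^{t} + 12 \sin{\left(t \right)} \sin{\left(2 x \right)} identically.
Matching coefficients of the independent functions:
  [x^{2} e^{t}]:  2 A = 6
  [\sin{\left(t \right)} \sin{\left(2 x \right)}]:  - 4 B = 12
Solving: A = 3, B = -3.
Check against the point condition:
  u(0, 0) = 3  ⟹  A = 3  ✓
Hence u(x, t) = 3 e^{t} - 3 \sin{\left(2 x \right)}.

Answer: u(x, t) = 3 e^{t} - 3 \sin{\left(2 x \right)}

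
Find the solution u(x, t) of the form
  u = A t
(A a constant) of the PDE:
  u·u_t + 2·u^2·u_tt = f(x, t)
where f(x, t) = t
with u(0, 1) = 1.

Answer: u(x, t) = t

Derivation:
Substitute the ansatz u = A t into the left-hand side.
Derivatives of the ansatz:
  u_t = A
  u_tt = 0
Term by term:
  u·u_t = A^{2} t
  2·u^2·u_tt = 0
So the left-hand side equals
  A^{2} t
This must equal f(x, t) = t identically.
Matching coefficients of the independent functions:
  [t]:  A^{2} = 1
These equations allow (A) = (-1) or (1).
Impose the point condition(s):
  u(0, 1) = 1  ⟹  A = 1
Only A = 1 satisfies everything.
Hence u(x, t) = t.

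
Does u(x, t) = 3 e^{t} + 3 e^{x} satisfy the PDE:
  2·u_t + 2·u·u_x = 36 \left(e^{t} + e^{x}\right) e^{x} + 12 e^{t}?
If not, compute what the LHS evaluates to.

Answer: No, the LHS evaluates to 18 \left(e^{t} + e^{x}\right) e^{x} + 6 e^{t}

Derivation:
Evaluate each term of the left-hand side for u = 3 e^{t} + 3 e^{x}.
Derivatives:
  u_t = 3 e^{t}
  u_x = 3 e^{x}
Terms:
  2·u_t = 6 e^{t}
  2·u·u_x = 18 \left(e^{t} + e^{x}\right) e^{x}
Sum: LHS = 18 \left(e^{t} + e^{x}\right) e^{x} + 6 e^{t}
Given right-hand side: 36 \left(e^{t} + e^{x}\right) e^{x} + 12 e^{t}. Difference LHS − RHS = 18 \left(- e^{t} - e^{x}\right) e^{x} - 6 e^{t} ≠ 0, so u is not a solution.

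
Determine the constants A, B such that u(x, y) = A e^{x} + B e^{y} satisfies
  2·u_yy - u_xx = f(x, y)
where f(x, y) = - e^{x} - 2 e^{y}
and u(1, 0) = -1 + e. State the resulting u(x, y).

Substitute the ansatz u = A e^{x} + B e^{y} into the left-hand side.
Derivatives of the ansatz:
  u_yy = B e^{y}
  u_xx = A e^{x}
Term by term:
  2·u_yy = 2 B e^{y}
  -u_xx = - A e^{x}
So the left-hand side equals
  - A e^{x} + 2 B e^{y}
This must equal f(x, y) = - e^{x} - 2 e^{y} identically.
Matching coefficients of the independent functions:
  [e^{x}]:  - A = -1
  [e^{y}]:  2 B = -2
Solving: A = 1, B = -1.
Check against the point condition:
  u(1, 0) = -1 + e  ⟹  e A + B = -1 + e  ✓
Hence u(x, y) = e^{x} - e^{y}.

Answer: u(x, y) = e^{x} - e^{y}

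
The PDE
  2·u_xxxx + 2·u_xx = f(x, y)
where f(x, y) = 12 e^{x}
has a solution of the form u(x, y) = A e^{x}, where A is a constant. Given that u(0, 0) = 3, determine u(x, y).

Substitute the ansatz u = A e^{x} into the left-hand side.
Derivatives of the ansatz:
  u_xxxx = A e^{x}
  u_xx = A e^{x}
Term by term:
  2·u_xxxx = 2 A e^{x}
  2·u_xx = 2 A e^{x}
So the left-hand side equals
  4 A e^{x}
This must equal f(x, y) = 12 e^{x} identically.
Matching coefficients of the independent functions:
  [e^{x}]:  4 A = 12
Solving: A = 3.
Check against the point condition:
  u(0, 0) = 3  ⟹  A = 3  ✓
Hence u(x, y) = 3 e^{x}.

Answer: u(x, y) = 3 e^{x}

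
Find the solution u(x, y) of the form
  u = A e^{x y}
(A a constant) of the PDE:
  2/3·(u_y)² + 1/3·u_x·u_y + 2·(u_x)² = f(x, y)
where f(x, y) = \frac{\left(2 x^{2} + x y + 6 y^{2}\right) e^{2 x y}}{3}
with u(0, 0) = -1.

Substitute the ansatz u = A e^{x y} into the left-hand side.
Derivatives of the ansatz:
  u_y = A x e^{x y}
  u_x = A y e^{x y}
Term by term:
  2/3·(u_y)² = \frac{2 A^{2} x^{2} e^{2 x y}}{3}
  1/3·u_x·u_y = \frac{A^{2} x y e^{2 x y}}{3}
  2·(u_x)² = 2 A^{2} y^{2} e^{2 x y}
So the left-hand side equals
  \frac{2 A^{2} x^{2} e^{2 x y}}{3} + \frac{A^{2} x y e^{2 x y}}{3} + 2 A^{2} y^{2} e^{2 x y}
This must equal f(x, y) identically; expanded, f = \frac{2 x^{2} e^{2 x y}}{3} + \frac{x y e^{2 x y}}{3} + 2 y^{2} e^{2 x y}.
Matching coefficients of the independent functions:
  [x^{2} e^{2 x y}]:  \frac{2 A^{2}}{3} = \frac{2}{3}
  [y^{2} e^{2 x y}]:  2 A^{2} = 2
  [x y e^{2 x y}]:  \frac{A^{2}}{3} = \frac{1}{3}
These equations allow (A) = (-1) or (1).
Impose the point condition(s):
  u(0, 0) = -1  ⟹  A = -1
Only A = -1 satisfies everything.
Hence u(x, y) = - e^{x y}.

Answer: u(x, y) = - e^{x y}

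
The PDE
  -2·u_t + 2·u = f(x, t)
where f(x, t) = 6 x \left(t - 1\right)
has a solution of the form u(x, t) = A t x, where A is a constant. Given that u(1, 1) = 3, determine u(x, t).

Substitute the ansatz u = A t x into the left-hand side.
Derivatives of the ansatz:
  u_t = A x
Term by term:
  -2·u_t = - 2 A x
  2·u = 2 A t x
So the left-hand side equals
  2 A t x - 2 A x
This must equal f(x, t) = 6 x \left(t - 1\right) identically.
Matching coefficients of the independent functions:
  [x]:  - 2 A = -6
  [t x]:  2 A = 6
Solving: A = 3.
Check against the point condition:
  u(1, 1) = 3  ⟹  A = 3  ✓
Hence u(x, t) = 3 t x.

Answer: u(x, t) = 3 t x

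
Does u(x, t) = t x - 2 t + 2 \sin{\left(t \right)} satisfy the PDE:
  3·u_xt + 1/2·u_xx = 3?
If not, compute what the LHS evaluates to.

Answer: Yes

Derivation:
Evaluate each term of the left-hand side for u = t x - 2 t + 2 \sin{\left(t \right)}.
Derivatives:
  u_xt = 1
  u_xx = 0
Terms:
  3·u_xt = 3
  1/2·u_xx = 0
Sum: LHS = 3
This is exactly the given right-hand side, so u is a solution.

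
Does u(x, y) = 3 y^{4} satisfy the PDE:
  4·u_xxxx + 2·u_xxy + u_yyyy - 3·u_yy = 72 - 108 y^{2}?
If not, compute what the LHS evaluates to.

Evaluate each term of the left-hand side for u = 3 y^{4}.
Derivatives:
  u_xxxx = 0
  u_xxy = 0
  u_yyyy = 72
  u_yy = 36 y^{2}
Terms:
  4·u_xxxx = 0
  2·u_xxy = 0
  u_yyyy = 72
  -3·u_yy = - 108 y^{2}
Sum: LHS = 72 - 108 y^{2}
This is exactly the given right-hand side, so u is a solution.

Answer: Yes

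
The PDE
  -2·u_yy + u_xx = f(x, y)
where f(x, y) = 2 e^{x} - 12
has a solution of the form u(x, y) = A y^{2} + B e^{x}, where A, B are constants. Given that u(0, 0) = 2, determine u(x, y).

Substitute the ansatz u = A y^{2} + B e^{x} into the left-hand side.
Derivatives of the ansatz:
  u_yy = 2 A
  u_xx = B e^{x}
Term by term:
  -2·u_yy = - 4 A
  u_xx = B e^{x}
So the left-hand side equals
  - 4 A + B e^{x}
This must equal f(x, y) = 2 e^{x} - 12 identically.
Matching coefficients of the independent functions:
  [constant term]:  - 4 A = -12
  [e^{x}]:  B = 2
Solving: A = 3, B = 2.
Check against the point condition:
  u(0, 0) = 2  ⟹  B = 2  ✓
Hence u(x, y) = 3 y^{2} + 2 e^{x}.

Answer: u(x, y) = 3 y^{2} + 2 e^{x}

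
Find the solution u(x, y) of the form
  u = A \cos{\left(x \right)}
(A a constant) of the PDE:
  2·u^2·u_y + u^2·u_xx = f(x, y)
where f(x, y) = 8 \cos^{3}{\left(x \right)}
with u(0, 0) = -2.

Substitute the ansatz u = A \cos{\left(x \right)} into the left-hand side.
Derivatives of the ansatz:
  u_y = 0
  u_xx = - A \cos{\left(x \right)}
Term by term:
  2·u^2·u_y = 0
  u^2·u_xx = - A^{3} \cos^{3}{\left(x \right)}
So the left-hand side equals
  - A^{3} \cos^{3}{\left(x \right)}
This must equal f(x, y) = 8 \cos^{3}{\left(x \right)} identically.
Matching coefficients of the independent functions:
  [\cos^{3}{\left(x \right)}]:  - A^{3} = 8
Solving: A = -2.
Check against the point condition:
  u(0, 0) = -2  ⟹  A = -2  ✓
Hence u(x, y) = - 2 \cos{\left(x \right)}.

Answer: u(x, y) = - 2 \cos{\left(x \right)}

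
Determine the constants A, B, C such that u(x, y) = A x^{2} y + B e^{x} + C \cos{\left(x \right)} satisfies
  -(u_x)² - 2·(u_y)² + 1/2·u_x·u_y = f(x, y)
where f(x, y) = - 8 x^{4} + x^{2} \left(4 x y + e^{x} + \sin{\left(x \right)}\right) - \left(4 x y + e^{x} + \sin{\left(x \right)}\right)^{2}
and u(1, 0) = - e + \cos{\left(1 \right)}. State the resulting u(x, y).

Answer: u(x, y) = - 2 x^{2} y - e^{x} + \cos{\left(x \right)}

Derivation:
Substitute the ansatz u = A x^{2} y + B e^{x} + C \cos{\left(x \right)} into the left-hand side.
Derivatives of the ansatz:
  u_x = 2 A x y + B e^{x} - C \sin{\left(x \right)}
  u_y = A x^{2}
Term by term:
  -(u_x)² = - 4 A^{2} x^{2} y^{2} - 4 A B x y e^{x} + 4 A C x y \sin{\left(x \right)} - B^{2} e^{2 x} + 2 B C e^{x} \sin{\left(x \right)} - C^{2} \sin^{2}{\left(x \right)}
  -2·(u_y)² = - 2 A^{2} x^{4}
  1/2·u_x·u_y = A^{2} x^{3} y + \frac{A B x^{2} e^{x}}{2} - \frac{A C x^{2} \sin{\left(x \right)}}{2}
So the left-hand side equals
  - 2 A^{2} x^{4} + A^{2} x^{3} y - 4 A^{2} x^{2} y^{2} + \frac{A B x^{2} e^{x}}{2} - 4 A B x y e^{x} - \frac{A C x^{2} \sin{\left(x \right)}}{2} + 4 A C x y \sin{\left(x \right)} - B^{2} e^{2 x} + 2 B C e^{x} \sin{\left(x \right)} - C^{2} \sin^{2}{\left(x \right)}
This must equal f(x, y) identically; expanded, f = - 8 x^{4} + 4 x^{3} y - 16 x^{2} y^{2} + x^{2} e^{x} + x^{2} \sin{\left(x \right)} - 8 x y e^{x} - 8 x y \sin{\left(x \right)} - e^{2 x} - 2 e^{x} \sin{\left(x \right)} - \sin^{2}{\left(x \right)}.
Matching coefficients of the independent functions:
  [x^{4}]:  - 2 A^{2} = -8
  [x^{2} y^{2}]:  - 4 A^{2} = -16
  [x^{2} e^{x}]:  \frac{A B}{2} = 1
  [x^{2} \sin{\left(x \right)}]:  - \frac{A C}{2} = 1
  [x^{3} y]:  A^{2} = 4
  [e^{x} \sin{\left(x \right)}]:  2 B C = -2
  [x y e^{x}]:  - 4 A B = -8
  [x y \sin{\left(x \right)}]:  4 A C = -8
  [e^{2 x}]:  - B^{2} = -1
  [\sin^{2}{\left(x \right)}]:  - C^{2} = -1
These equations allow (A, B, C) = (-2, -1, 1) or (2, 1, -1).
Impose the point condition(s):
  u(1, 0) = - e + \cos{\left(1 \right)}  ⟹  e B + C \cos{\left(1 \right)} = - e + \cos{\left(1 \right)}
Only A = -2, B = -1, C = 1 satisfies everything.
Hence u(x, y) = - 2 x^{2} y - e^{x} + \cos{\left(x \right)}.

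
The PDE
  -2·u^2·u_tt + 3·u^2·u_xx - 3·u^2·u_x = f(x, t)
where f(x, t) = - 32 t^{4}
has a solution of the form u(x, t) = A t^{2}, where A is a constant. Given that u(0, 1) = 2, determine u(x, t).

Substitute the ansatz u = A t^{2} into the left-hand side.
Derivatives of the ansatz:
  u_tt = 2 A
  u_xx = 0
  u_x = 0
Term by term:
  -2·u^2·u_tt = - 4 A^{3} t^{4}
  3·u^2·u_xx = 0
  -3·u^2·u_x = 0
So the left-hand side equals
  - 4 A^{3} t^{4}
This must equal f(x, t) = - 32 t^{4} identically.
Matching coefficients of the independent functions:
  [t^{4}]:  - 4 A^{3} = -32
Solving: A = 2.
Check against the point condition:
  u(0, 1) = 2  ⟹  A = 2  ✓
Hence u(x, t) = 2 t^{2}.

Answer: u(x, t) = 2 t^{2}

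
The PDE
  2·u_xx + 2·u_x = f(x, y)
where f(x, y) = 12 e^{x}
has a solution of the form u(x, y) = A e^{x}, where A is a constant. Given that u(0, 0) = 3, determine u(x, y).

Substitute the ansatz u = A e^{x} into the left-hand side.
Derivatives of the ansatz:
  u_xx = A e^{x}
  u_x = A e^{x}
Term by term:
  2·u_xx = 2 A e^{x}
  2·u_x = 2 A e^{x}
So the left-hand side equals
  4 A e^{x}
This must equal f(x, y) = 12 e^{x} identically.
Matching coefficients of the independent functions:
  [e^{x}]:  4 A = 12
Solving: A = 3.
Check against the point condition:
  u(0, 0) = 3  ⟹  A = 3  ✓
Hence u(x, y) = 3 e^{x}.

Answer: u(x, y) = 3 e^{x}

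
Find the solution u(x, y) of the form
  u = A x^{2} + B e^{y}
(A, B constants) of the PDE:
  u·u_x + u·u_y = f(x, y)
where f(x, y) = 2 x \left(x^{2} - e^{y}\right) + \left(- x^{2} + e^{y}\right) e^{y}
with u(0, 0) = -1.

Answer: u(x, y) = x^{2} - e^{y}

Derivation:
Substitute the ansatz u = A x^{2} + B e^{y} into the left-hand side.
Derivatives of the ansatz:
  u_x = 2 A x
  u_y = B e^{y}
Term by term:
  u·u_x = 2 A^{2} x^{3} + 2 A B x e^{y}
  u·u_y = A B x^{2} e^{y} + B^{2} e^{2 y}
So the left-hand side equals
  2 A^{2} x^{3} + A B x^{2} e^{y} + 2 A B x e^{y} + B^{2} e^{2 y}
This must equal f(x, y) identically; expanded, f = 2 x^{3} - x^{2} e^{y} - 2 x e^{y} + e^{2 y}.
Matching coefficients of the independent functions:
  [x^{3}]:  2 A^{2} = 2
  [x e^{y}]:  2 A B = -2
  [x^{2} e^{y}]:  A B = -1
  [e^{2 y}]:  B^{2} = 1
These equations allow (A, B) = (-1, 1) or (1, -1).
Impose the point condition(s):
  u(0, 0) = -1  ⟹  B = -1
Only A = 1, B = -1 satisfies everything.
Hence u(x, y) = x^{2} - e^{y}.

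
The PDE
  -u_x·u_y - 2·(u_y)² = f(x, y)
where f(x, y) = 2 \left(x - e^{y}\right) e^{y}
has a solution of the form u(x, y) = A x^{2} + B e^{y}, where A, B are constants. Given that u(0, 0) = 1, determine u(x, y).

Answer: u(x, y) = - x^{2} + e^{y}

Derivation:
Substitute the ansatz u = A x^{2} + B e^{y} into the left-hand side.
Derivatives of the ansatz:
  u_x = 2 A x
  u_y = B e^{y}
Term by term:
  -u_x·u_y = - 2 A B x e^{y}
  -2·(u_y)² = - 2 B^{2} e^{2 y}
So the left-hand side equals
  - 2 A B x e^{y} - 2 B^{2} e^{2 y}
This must equal f(x, y) identically; expanded, f = 2 x e^{y} - 2 e^{2 y}.
Matching coefficients of the independent functions:
  [x e^{y}]:  - 2 A B = 2
  [e^{2 y}]:  - 2 B^{2} = -2
These equations allow (A, B) = (-1, 1) or (1, -1).
Impose the point condition(s):
  u(0, 0) = 1  ⟹  B = 1
Only A = -1, B = 1 satisfies everything.
Hence u(x, y) = - x^{2} + e^{y}.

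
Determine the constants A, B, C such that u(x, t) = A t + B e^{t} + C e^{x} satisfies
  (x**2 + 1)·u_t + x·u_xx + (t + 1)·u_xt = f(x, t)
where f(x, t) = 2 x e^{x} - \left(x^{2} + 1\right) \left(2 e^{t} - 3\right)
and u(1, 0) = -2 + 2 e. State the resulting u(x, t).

Answer: u(x, t) = 3 t - 2 e^{t} + 2 e^{x}

Derivation:
Substitute the ansatz u = A t + B e^{t} + C e^{x} into the left-hand side.
Derivatives of the ansatz:
  u_t = A + B e^{t}
  u_xx = C e^{x}
  u_xt = 0
Term by term:
  (x**2 + 1)·u_t = A x^{2} + A + B x^{2} e^{t} + B e^{t}
  x·u_xx = C x e^{x}
  (t + 1)·u_xt = 0
So the left-hand side equals
  A x^{2} + A + B x^{2} e^{t} + B e^{t} + C x e^{x}
This must equal f(x, t) identically; expanded, f = - 2 x^{2} e^{t} + 3 x^{2} + 2 x e^{x} - 2 e^{t} + 3.
Matching coefficients of the independent functions:
  [constant term, x^{2}]:  A = 3
  [x e^{x}]:  C = 2
  [x^{2} e^{t}, e^{t}]:  B = -2
Solving: A = 3, B = -2, C = 2.
Check against the point condition:
  u(1, 0) = -2 + 2 e  ⟹  B + e C = -2 + 2 e  ✓
Hence u(x, t) = 3 t - 2 e^{t} + 2 e^{x}.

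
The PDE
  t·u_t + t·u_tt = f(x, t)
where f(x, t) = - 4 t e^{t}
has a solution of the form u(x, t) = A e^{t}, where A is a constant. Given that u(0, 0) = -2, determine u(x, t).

Substitute the ansatz u = A e^{t} into the left-hand side.
Derivatives of the ansatz:
  u_t = A e^{t}
  u_tt = A e^{t}
Term by term:
  t·u_t = A t e^{t}
  t·u_tt = A t e^{t}
So the left-hand side equals
  2 A t e^{t}
This must equal f(x, t) = - 4 t e^{t} identically.
Matching coefficients of the independent functions:
  [t e^{t}]:  2 A = -4
Solving: A = -2.
Check against the point condition:
  u(0, 0) = -2  ⟹  A = -2  ✓
Hence u(x, t) = - 2 e^{t}.

Answer: u(x, t) = - 2 e^{t}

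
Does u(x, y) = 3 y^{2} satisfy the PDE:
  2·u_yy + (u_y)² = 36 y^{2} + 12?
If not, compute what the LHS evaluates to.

Evaluate each term of the left-hand side for u = 3 y^{2}.
Derivatives:
  u_yy = 6
  u_y = 6 y
Terms:
  2·u_yy = 12
  (u_y)² = 36 y^{2}
Sum: LHS = 36 y^{2} + 12
This is exactly the given right-hand side, so u is a solution.

Answer: Yes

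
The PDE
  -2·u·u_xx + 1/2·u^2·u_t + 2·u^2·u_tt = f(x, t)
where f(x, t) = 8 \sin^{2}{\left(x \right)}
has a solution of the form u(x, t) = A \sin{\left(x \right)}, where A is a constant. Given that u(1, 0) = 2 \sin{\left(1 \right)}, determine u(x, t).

Substitute the ansatz u = A \sin{\left(x \right)} into the left-hand side.
Derivatives of the ansatz:
  u_xx = - A \sin{\left(x \right)}
  u_t = 0
  u_tt = 0
Term by term:
  -2·u·u_xx = 2 A^{2} \sin^{2}{\left(x \right)}
  1/2·u^2·u_t = 0
  2·u^2·u_tt = 0
So the left-hand side equals
  2 A^{2} \sin^{2}{\left(x \right)}
This must equal f(x, t) = 8 \sin^{2}{\left(x \right)} identically.
Matching coefficients of the independent functions:
  [\sin^{2}{\left(x \right)}]:  2 A^{2} = 8
These equations allow (A) = (-2) or (2).
Impose the point condition(s):
  u(1, 0) = 2 \sin{\left(1 \right)}  ⟹  A \sin{\left(1 \right)} = 2 \sin{\left(1 \right)}
Only A = 2 satisfies everything.
Hence u(x, t) = 2 \sin{\left(x \right)}.

Answer: u(x, t) = 2 \sin{\left(x \right)}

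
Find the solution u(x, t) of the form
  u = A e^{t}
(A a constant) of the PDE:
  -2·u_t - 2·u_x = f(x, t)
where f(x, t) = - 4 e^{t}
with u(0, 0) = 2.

Substitute the ansatz u = A e^{t} into the left-hand side.
Derivatives of the ansatz:
  u_t = A e^{t}
  u_x = 0
Term by term:
  -2·u_t = - 2 A e^{t}
  -2·u_x = 0
So the left-hand side equals
  - 2 A e^{t}
This must equal f(x, t) = - 4 e^{t} identically.
Matching coefficients of the independent functions:
  [e^{t}]:  - 2 A = -4
Solving: A = 2.
Check against the point condition:
  u(0, 0) = 2  ⟹  A = 2  ✓
Hence u(x, t) = 2 e^{t}.

Answer: u(x, t) = 2 e^{t}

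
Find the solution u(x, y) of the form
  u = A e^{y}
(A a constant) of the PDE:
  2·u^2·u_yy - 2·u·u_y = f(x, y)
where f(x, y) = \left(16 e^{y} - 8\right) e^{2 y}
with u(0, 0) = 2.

Substitute the ansatz u = A e^{y} into the left-hand side.
Derivatives of the ansatz:
  u_yy = A e^{y}
  u_y = A e^{y}
Term by term:
  2·u^2·u_yy = 2 A^{3} e^{3 y}
  -2·u·u_y = - 2 A^{2} e^{2 y}
So the left-hand side equals
  2 A^{3} e^{3 y} - 2 A^{2} e^{2 y}
This must equal f(x, y) = \left(16 e^{y} - 8\right) e^{2 y} identically.
Matching coefficients of the independent functions:
  [e^{2 y}]:  - 2 A^{2} = -8
  [e^{3 y}]:  2 A^{3} = 16
Solving: A = 2.
Check against the point condition:
  u(0, 0) = 2  ⟹  A = 2  ✓
Hence u(x, y) = 2 e^{y}.

Answer: u(x, y) = 2 e^{y}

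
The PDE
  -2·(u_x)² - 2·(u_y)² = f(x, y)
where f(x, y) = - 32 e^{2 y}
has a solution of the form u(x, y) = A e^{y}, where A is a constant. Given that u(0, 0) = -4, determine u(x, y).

Substitute the ansatz u = A e^{y} into the left-hand side.
Derivatives of the ansatz:
  u_x = 0
  u_y = A e^{y}
Term by term:
  -2·(u_x)² = 0
  -2·(u_y)² = - 2 A^{2} e^{2 y}
So the left-hand side equals
  - 2 A^{2} e^{2 y}
This must equal f(x, y) = - 32 e^{2 y} identically.
Matching coefficients of the independent functions:
  [e^{2 y}]:  - 2 A^{2} = -32
These equations allow (A) = (-4) or (4).
Impose the point condition(s):
  u(0, 0) = -4  ⟹  A = -4
Only A = -4 satisfies everything.
Hence u(x, y) = - 4 e^{y}.

Answer: u(x, y) = - 4 e^{y}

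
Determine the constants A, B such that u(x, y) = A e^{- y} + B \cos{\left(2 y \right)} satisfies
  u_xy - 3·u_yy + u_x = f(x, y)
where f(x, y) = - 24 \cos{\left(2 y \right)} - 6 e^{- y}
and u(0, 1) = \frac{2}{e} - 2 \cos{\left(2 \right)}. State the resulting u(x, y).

Substitute the ansatz u = A e^{- y} + B \cos{\left(2 y \right)} into the left-hand side.
Derivatives of the ansatz:
  u_xy = 0
  u_yy = A e^{- y} - 4 B \cos{\left(2 y \right)}
  u_x = 0
Term by term:
  u_xy = 0
  -3·u_yy = - 3 A e^{- y} + 12 B \cos{\left(2 y \right)}
  u_x = 0
So the left-hand side equals
  - 3 A e^{- y} + 12 B \cos{\left(2 y \right)}
This must equal f(x, y) = - 24 \cos{\left(2 y \right)} - 6 e^{- y} identically.
Matching coefficients of the independent functions:
  [e^{- y}]:  - 3 A = -6
  [\cos{\left(2 y \right)}]:  12 B = -24
Solving: A = 2, B = -2.
Check against the point condition:
  u(0, 1) = \frac{2}{e} - 2 \cos{\left(2 \right)}  ⟹  \frac{A}{e} + B \cos{\left(2 \right)} = \frac{2}{e} - 2 \cos{\left(2 \right)}  ✓
Hence u(x, y) = - 2 \cos{\left(2 y \right)} + 2 e^{- y}.

Answer: u(x, y) = - 2 \cos{\left(2 y \right)} + 2 e^{- y}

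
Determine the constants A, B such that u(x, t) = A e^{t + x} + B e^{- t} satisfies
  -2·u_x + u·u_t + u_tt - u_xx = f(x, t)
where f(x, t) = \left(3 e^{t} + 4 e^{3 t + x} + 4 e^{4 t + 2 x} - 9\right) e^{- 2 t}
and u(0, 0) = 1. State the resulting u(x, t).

Answer: u(x, t) = - 2 e^{t + x} + 3 e^{- t}

Derivation:
Substitute the ansatz u = A e^{t + x} + B e^{- t} into the left-hand side.
Derivatives of the ansatz:
  u_x = A e^{t} e^{x}
  u_t = A e^{t} e^{x} - B e^{- t}
  u_tt = A e^{t} e^{x} + B e^{- t}
  u_xx = A e^{t} e^{x}
Term by term:
  -2·u_x = - 2 A e^{t} e^{x}
  u·u_t = A^{2} e^{2 t} e^{2 x} - B^{2} e^{- 2 t}
  u_tt = A e^{t} e^{x} + B e^{- t}
  -u_xx = - A e^{t} e^{x}
So the left-hand side equals
  A^{2} e^{2 t} e^{2 x} - 2 A e^{t} e^{x} - B^{2} e^{- 2 t} + B e^{- t}
This must equal f(x, t) identically; expanded, f = 4 e^{2 t} e^{2 x} + 4 e^{t} e^{x} + 3 e^{- t} - 9 e^{- 2 t}.
Matching coefficients of the independent functions:
  [e^{t} e^{x}]:  - 2 A = 4
  [e^{2 t} e^{2 x}]:  A^{2} = 4
  [e^{- 2 t}]:  - B^{2} = -9
  [e^{- t}]:  B = 3
Solving: A = -2, B = 3.
Check against the point condition:
  u(0, 0) = 1  ⟹  A + B = 1  ✓
Hence u(x, t) = - 2 e^{t + x} + 3 e^{- t}.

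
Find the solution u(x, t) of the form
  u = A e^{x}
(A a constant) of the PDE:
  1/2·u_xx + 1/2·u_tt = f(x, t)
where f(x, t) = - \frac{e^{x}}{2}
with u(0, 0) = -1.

Substitute the ansatz u = A e^{x} into the left-hand side.
Derivatives of the ansatz:
  u_xx = A e^{x}
  u_tt = 0
Term by term:
  1/2·u_xx = \frac{A e^{x}}{2}
  1/2·u_tt = 0
So the left-hand side equals
  \frac{A e^{x}}{2}
This must equal f(x, t) = - \frac{e^{x}}{2} identically.
Matching coefficients of the independent functions:
  [e^{x}]:  \frac{A}{2} = - \frac{1}{2}
Solving: A = -1.
Check against the point condition:
  u(0, 0) = -1  ⟹  A = -1  ✓
Hence u(x, t) = - e^{x}.

Answer: u(x, t) = - e^{x}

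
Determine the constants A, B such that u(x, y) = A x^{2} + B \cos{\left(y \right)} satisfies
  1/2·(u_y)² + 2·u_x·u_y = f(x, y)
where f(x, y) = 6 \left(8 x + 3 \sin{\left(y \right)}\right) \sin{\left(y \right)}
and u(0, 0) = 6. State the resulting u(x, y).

Substitute the ansatz u = A x^{2} + B \cos{\left(y \right)} into the left-hand side.
Derivatives of the ansatz:
  u_y = - B \sin{\left(y \right)}
  u_x = 2 A x
Term by term:
  1/2·(u_y)² = \frac{B^{2} \sin^{2}{\left(y \right)}}{2}
  2·u_x·u_y = - 4 A B x \sin{\left(y \right)}
So the left-hand side equals
  - 4 A B x \sin{\left(y \right)} + \frac{B^{2} \sin^{2}{\left(y \right)}}{2}
This must equal f(x, y) identically; expanded, f = 48 x \sin{\left(y \right)} + 18 \sin^{2}{\left(y \right)}.
Matching coefficients of the independent functions:
  [x \sin{\left(y \right)}]:  - 4 A B = 48
  [\sin^{2}{\left(y \right)}]:  \frac{B^{2}}{2} = 18
These equations allow (A, B) = (-2, 6) or (2, -6).
Impose the point condition(s):
  u(0, 0) = 6  ⟹  B = 6
Only A = -2, B = 6 satisfies everything.
Hence u(x, y) = - 2 x^{2} + 6 \cos{\left(y \right)}.

Answer: u(x, y) = - 2 x^{2} + 6 \cos{\left(y \right)}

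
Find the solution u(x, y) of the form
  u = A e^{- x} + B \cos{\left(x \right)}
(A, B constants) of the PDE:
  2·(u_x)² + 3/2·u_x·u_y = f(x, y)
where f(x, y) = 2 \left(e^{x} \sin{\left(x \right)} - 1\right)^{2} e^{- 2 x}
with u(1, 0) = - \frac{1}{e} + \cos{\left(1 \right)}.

Substitute the ansatz u = A e^{- x} + B \cos{\left(x \right)} into the left-hand side.
Derivatives of the ansatz:
  u_x = - A e^{- x} - B \sin{\left(x \right)}
  u_y = 0
Term by term:
  2·(u_x)² = 2 A^{2} e^{- 2 x} + 4 A B e^{- x} \sin{\left(x \right)} + 2 B^{2} \sin^{2}{\left(x \right)}
  3/2·u_x·u_y = 0
So the left-hand side equals
  2 A^{2} e^{- 2 x} + 4 A B e^{- x} \sin{\left(x \right)} + 2 B^{2} \sin^{2}{\left(x \right)}
This must equal f(x, y) identically; expanded, f = 2 \sin^{2}{\left(x \right)} - 4 e^{- x} \sin{\left(x \right)} + 2 e^{- 2 x}.
Matching coefficients of the independent functions:
  [e^{- x} \sin{\left(x \right)}]:  4 A B = -4
  [e^{- 2 x}]:  2 A^{2} = 2
  [\sin^{2}{\left(x \right)}]:  2 B^{2} = 2
These equations allow (A, B) = (-1, 1) or (1, -1).
Impose the point condition(s):
  u(1, 0) = - \frac{1}{e} + \cos{\left(1 \right)}  ⟹  \frac{A}{e} + B \cos{\left(1 \right)} = - \frac{1}{e} + \cos{\left(1 \right)}
Only A = -1, B = 1 satisfies everything.
Hence u(x, y) = \cos{\left(x \right)} - e^{- x}.

Answer: u(x, y) = \cos{\left(x \right)} - e^{- x}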